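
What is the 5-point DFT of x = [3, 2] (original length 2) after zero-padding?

Original 2-point DFT: [5, 1]
Zero-padded 5-point DFT provides frequency interpolation.

DFT_5([x, 0, ...]) = [5, 3.6180-1.9021i, 1.3820-1.1756i, 1.3820+1.1756i, 3.6180+1.9021i]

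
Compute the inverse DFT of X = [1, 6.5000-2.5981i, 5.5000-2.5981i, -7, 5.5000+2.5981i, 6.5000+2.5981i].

x[n] = (1/6) Σ(k=0 to 5) X[k] · e^(2πikn/6)

Computing each x[n]:
x[0] = 3
x[1] = 3
x[2] = -3
x[3] = 1
x[4] = -3
x[5] = 0

x = [3, 3, -3, 1, -3, 0]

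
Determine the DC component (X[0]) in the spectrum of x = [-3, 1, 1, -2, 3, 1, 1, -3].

X[0] = Σ(n=0 to 7) x[n] · ω_8^0 = Σ x[n]
= (-3) + (1) + (1) + (-2) + (3) + (1) + (1) + (-3)

X[0] = -1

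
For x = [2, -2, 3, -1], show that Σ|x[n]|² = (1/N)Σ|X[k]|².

Time domain:
Σ|x[n]|² = |2|² + |-2|² + |3|² + |-1|² = 18.0000

Frequency domain:
(1/4)Σ|X[k]|² = (1/4)(|2|² + |-1+1i|² + |8|² + |-1-1i|²) = (1/4)·72.0000 = 18.0000

Both sides agree, confirming Parseval's theorem.

Σ|x[n]|² = (1/N)Σ|X[k]|² = 18.0000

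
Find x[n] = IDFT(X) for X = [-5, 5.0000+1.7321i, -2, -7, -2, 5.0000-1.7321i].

x[n] = (1/6) Σ(k=0 to 5) X[k] · e^(2πikn/6)

Computing each x[n]:
x[0] = -1
x[1] = 1
x[2] = -3
x[3] = -2
x[4] = -2
x[5] = 2

x = [-1, 1, -3, -2, -2, 2]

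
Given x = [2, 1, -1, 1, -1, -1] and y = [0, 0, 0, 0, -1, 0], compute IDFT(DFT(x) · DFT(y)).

(x ⊛ y)[n] = Σ(m=0 to 5) x[m] · y[(n-m) mod 6]

Computing each output sample:
(x ⊛ y)[0] = 1
(x ⊛ y)[1] = -1
(x ⊛ y)[2] = 1
(x ⊛ y)[3] = 1
(x ⊛ y)[4] = -2
(x ⊛ y)[5] = -1

x ⊛ y = [1, -1, 1, 1, -2, -1]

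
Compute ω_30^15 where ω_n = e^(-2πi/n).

ω_30^15 = e^(-2πi·15/30)
= cos(-2π·15/30) + i·sin(-2π·15/30)
= cos(-30π/30) + i·sin(-30π/30)

ω_30^15 = cos(-30π/30) + i·sin(-30π/30) = -1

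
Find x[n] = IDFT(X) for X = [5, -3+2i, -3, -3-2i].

x[n] = (1/4) Σ(k=0 to 3) X[k] · e^(2πikn/4)

Computing each x[n]:
x[0] = -1
x[1] = 1
x[2] = 2
x[3] = 3

x = [-1, 1, 2, 3]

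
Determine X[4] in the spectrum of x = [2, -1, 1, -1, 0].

X[4] = Σ(n=0 to 4) x[n] · ω_5^(4n) where ω_5 = e^(-2πi/5)
= (2)·ω_5^0 + (-1)·ω_5^4 + (1)·ω_5^8 + (-1)·ω_5^12 + (0)·ω_5^16

X[4] = 1.6910+0.2245i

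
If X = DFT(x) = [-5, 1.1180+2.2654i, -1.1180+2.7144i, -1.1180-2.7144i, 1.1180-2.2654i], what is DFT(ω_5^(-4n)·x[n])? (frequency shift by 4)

Modulation property: DFT(ω_5^(-4n)·x[n]) = X[(k-4) mod 5], so circularly shift X by 4 positions.

X[k-4] = [1.1180+2.2654i, -1.1180+2.7144i, -1.1180-2.7144i, 1.1180-2.2654i, -5]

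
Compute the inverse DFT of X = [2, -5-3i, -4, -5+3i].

x[n] = (1/4) Σ(k=0 to 3) X[k] · e^(2πikn/4)

Computing each x[n]:
x[0] = -3
x[1] = 3
x[2] = 2
x[3] = 0

x = [-3, 3, 2, 0]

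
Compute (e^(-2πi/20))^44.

Since ω_20^20 = 1, powers reduce modulo 20.
44 mod 20 = 4
So ω_20^44 = ω_20^4 = e^(-2πi·4/20)

ω_20^44 = ω_20^4 = 0.3090-0.9511i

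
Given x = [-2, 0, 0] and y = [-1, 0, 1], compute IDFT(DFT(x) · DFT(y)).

(x ⊛ y)[n] = Σ(m=0 to 2) x[m] · y[(n-m) mod 3]

Computing each output sample:
(x ⊛ y)[0] = 2
(x ⊛ y)[1] = 0
(x ⊛ y)[2] = -2

x ⊛ y = [2, 0, -2]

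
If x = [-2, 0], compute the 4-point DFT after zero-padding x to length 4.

Original 2-point DFT: [-2, -2]
Zero-padded 4-point DFT provides frequency interpolation.

DFT_4([x, 0, ...]) = [-2, -2, -2, -2]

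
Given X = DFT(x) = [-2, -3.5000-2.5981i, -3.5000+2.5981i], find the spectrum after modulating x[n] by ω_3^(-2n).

Modulation property: DFT(ω_3^(-2n)·x[n]) = X[(k-2) mod 3], so circularly shift X by 2 positions.

X[k-2] = [-3.5000-2.5981i, -3.5000+2.5981i, -2]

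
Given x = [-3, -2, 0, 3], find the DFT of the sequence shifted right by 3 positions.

Time shift by 3: X_shifted[k] = ω_4^(3k) · X[k]
Shifted x = [-2, 0, 3, -3]

DFT(x[n-3]) = [-2, -5-3i, 4, -5+3i]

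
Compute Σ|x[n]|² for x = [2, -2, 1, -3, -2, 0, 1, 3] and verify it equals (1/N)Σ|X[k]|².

Time domain:
Σ|x[n]|² = |2|² + |-2|² + |1|² + |-3|² + |-2|² + |0|² + |1|² + |3|² = 32.0000

Frequency domain:
(1/8)Σ|X[k]|² = (1/8)(|0|² + |6.8284+5.6569i|² + |-2+2i|² + |1.1716+5.6569i|² + |4|² + |1.1716-5.6569i|² + |-2-2i|² + |6.8284-5.6569i|²) = (1/8)·256.0000 = 32.0000

Both sides agree, confirming Parseval's theorem.

Σ|x[n]|² = (1/N)Σ|X[k]|² = 32.0000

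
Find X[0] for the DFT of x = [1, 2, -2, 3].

X[0] = Σ(n=0 to 3) x[n] · ω_4^0 = Σ x[n]
= (1) + (2) + (-2) + (3)

X[0] = 4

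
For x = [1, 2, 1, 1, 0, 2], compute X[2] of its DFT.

X[2] = Σ(n=0 to 5) x[n] · ω_6^(2n) where ω_6 = e^(-2πi/6)
= (1)·ω_6^0 + (2)·ω_6^2 + (1)·ω_6^4 + (1)·ω_6^6 + (0)·ω_6^8 + (2)·ω_6^10

X[2] = -0.5000+0.8660i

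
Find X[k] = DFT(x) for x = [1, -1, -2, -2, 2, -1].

X[k] = Σ(n=0 to 5) x[n] · ω_6^(nk)
where ω_6 = e^(-2πi/6)

Computing each X[k]:
X[0] = -3
X[1] = 2.0000+3.4641i
X[2] = -3.4641i
X[3] = 5
X[4] = 3.4641i
X[5] = 2.0000-3.4641i

X = [-3, 2.0000+3.4641i, -3.4641i, 5, 3.4641i, 2.0000-3.4641i]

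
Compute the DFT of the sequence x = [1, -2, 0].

X[k] = Σ(n=0 to 2) x[n] · ω_3^(nk)
where ω_3 = e^(-2πi/3)

Computing each X[k]:
X[0] = -1
X[1] = 2.0000+1.7321i
X[2] = 2.0000-1.7321i

X = [-1, 2.0000+1.7321i, 2.0000-1.7321i]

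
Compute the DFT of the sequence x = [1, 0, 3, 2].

X[k] = Σ(n=0 to 3) x[n] · ω_4^(nk)
where ω_4 = e^(-2πi/4)

Computing each X[k]:
X[0] = 6
X[1] = -2+2i
X[2] = 2
X[3] = -2-2i

X = [6, -2+2i, 2, -2-2i]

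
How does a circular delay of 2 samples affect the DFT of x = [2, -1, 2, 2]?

Time shift by 2: X_shifted[k] = ω_4^(2k) · X[k]
Shifted x = [2, 2, 2, -1]

DFT(x[n-2]) = [5, -3i, 3, 3i]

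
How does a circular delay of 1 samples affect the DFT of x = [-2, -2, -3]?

Time shift by 1: X_shifted[k] = ω_3^(1k) · X[k]
Shifted x = [-3, -2, -2]

DFT(x[n-1]) = [-7, -1, -1]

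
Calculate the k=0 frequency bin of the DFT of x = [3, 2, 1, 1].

X[0] = Σ(n=0 to 3) x[n] · ω_4^0 = Σ x[n]
= (3) + (2) + (1) + (1)

X[0] = 7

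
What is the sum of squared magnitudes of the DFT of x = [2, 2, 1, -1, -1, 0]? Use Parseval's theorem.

Parseval: Σ|x[n]|² = (1/N)Σ|X[k]|², so Σ|X[k]|² = N·Σ|x[n]|² = 6·11.0000

Σ|X[k]|² = N·Σ|x[n]|² = 6·11.0000 = 66.0000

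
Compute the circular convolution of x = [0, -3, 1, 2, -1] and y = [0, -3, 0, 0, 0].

(x ⊛ y)[n] = Σ(m=0 to 4) x[m] · y[(n-m) mod 5]

Computing each output sample:
(x ⊛ y)[0] = 3
(x ⊛ y)[1] = 0
(x ⊛ y)[2] = 9
(x ⊛ y)[3] = -3
(x ⊛ y)[4] = -6

x ⊛ y = [3, 0, 9, -3, -6]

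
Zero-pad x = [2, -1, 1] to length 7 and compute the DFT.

Original 3-point DFT: [2, 2.0000+1.7321i, 2.0000-1.7321i]
Zero-padded 7-point DFT provides frequency interpolation.

DFT_7([x, 0, ...]) = [2, 1.1540-0.1931i, 1.3216+1.4088i, 3.5245+1.2157i, 3.5245-1.2157i, 1.3216-1.4088i, 1.1540+0.1931i]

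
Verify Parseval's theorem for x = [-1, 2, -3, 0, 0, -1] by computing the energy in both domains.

Time domain:
Σ|x[n]|² = |-1|² + |2|² + |-3|² + |0|² + |0|² + |-1|² = 15.0000

Frequency domain:
(1/6)Σ|X[k]|² = (1/6)(|-3|² + |1|² + |-5.1962i|² + |-5|² + |5.1962i|² + |1|²) = (1/6)·90.0000 = 15.0000

Both sides agree, confirming Parseval's theorem.

Σ|x[n]|² = (1/N)Σ|X[k]|² = 15.0000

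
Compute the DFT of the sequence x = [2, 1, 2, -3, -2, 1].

X[k] = Σ(n=0 to 5) x[n] · ω_6^(nk)
where ω_6 = e^(-2πi/6)

Computing each X[k]:
X[0] = 1
X[1] = 6.0000-3.4641i
X[2] = -2.0000+3.4641i
X[3] = 3
X[4] = -2.0000-3.4641i
X[5] = 6.0000+3.4641i

X = [1, 6.0000-3.4641i, -2.0000+3.4641i, 3, -2.0000-3.4641i, 6.0000+3.4641i]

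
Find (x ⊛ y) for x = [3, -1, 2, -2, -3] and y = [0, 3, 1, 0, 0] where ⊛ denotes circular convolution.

(x ⊛ y)[n] = Σ(m=0 to 4) x[m] · y[(n-m) mod 5]

Computing each output sample:
(x ⊛ y)[0] = -11
(x ⊛ y)[1] = 6
(x ⊛ y)[2] = 0
(x ⊛ y)[3] = 5
(x ⊛ y)[4] = -4

x ⊛ y = [-11, 6, 0, 5, -4]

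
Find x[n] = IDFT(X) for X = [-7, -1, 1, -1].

x[n] = (1/4) Σ(k=0 to 3) X[k] · e^(2πikn/4)

Computing each x[n]:
x[0] = -2
x[1] = -2
x[2] = -1
x[3] = -2

x = [-2, -2, -1, -2]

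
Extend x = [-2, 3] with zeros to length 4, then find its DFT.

Original 2-point DFT: [1, -5]
Zero-padded 4-point DFT provides frequency interpolation.

DFT_4([x, 0, ...]) = [1, -2-3i, -5, -2+3i]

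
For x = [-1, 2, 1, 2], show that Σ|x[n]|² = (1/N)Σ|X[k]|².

Time domain:
Σ|x[n]|² = |-1|² + |2|² + |1|² + |2|² = 10.0000

Frequency domain:
(1/4)Σ|X[k]|² = (1/4)(|4|² + |-2|² + |-4|² + |-2|²) = (1/4)·40.0000 = 10.0000

Both sides agree, confirming Parseval's theorem.

Σ|x[n]|² = (1/N)Σ|X[k]|² = 10.0000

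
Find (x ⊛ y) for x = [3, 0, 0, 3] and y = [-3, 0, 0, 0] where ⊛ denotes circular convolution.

(x ⊛ y)[n] = Σ(m=0 to 3) x[m] · y[(n-m) mod 4]

Computing each output sample:
(x ⊛ y)[0] = -9
(x ⊛ y)[1] = 0
(x ⊛ y)[2] = 0
(x ⊛ y)[3] = -9

x ⊛ y = [-9, 0, 0, -9]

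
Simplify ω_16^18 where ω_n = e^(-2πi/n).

Since ω_16^16 = 1, powers reduce modulo 16.
18 mod 16 = 2
So ω_16^18 = ω_16^2 = e^(-2πi·2/16)

ω_16^18 = ω_16^2 = 0.7071-0.7071i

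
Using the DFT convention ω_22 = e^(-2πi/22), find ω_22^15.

ω_22^15 = e^(-2πi·15/22)
= cos(-2π·15/22) + i·sin(-2π·15/22)
= cos(-30π/22) + i·sin(-30π/22)

ω_22^15 = cos(-30π/22) + i·sin(-30π/22) = -0.4154+0.9096i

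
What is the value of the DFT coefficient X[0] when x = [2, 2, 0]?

X[0] = Σ(n=0 to 2) x[n] · ω_3^0 = Σ x[n]
= (2) + (2) + (0)

X[0] = 4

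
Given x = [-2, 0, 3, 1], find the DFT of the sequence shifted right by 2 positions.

Time shift by 2: X_shifted[k] = ω_4^(2k) · X[k]
Shifted x = [3, 1, -2, 0]

DFT(x[n-2]) = [2, 5-1i, 0, 5+1i]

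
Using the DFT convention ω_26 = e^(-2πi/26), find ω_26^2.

ω_26^2 = e^(-2πi·2/26)
= cos(-2π·2/26) + i·sin(-2π·2/26)
= cos(-4π/26) + i·sin(-4π/26)

ω_26^2 = cos(-4π/26) + i·sin(-4π/26) = 0.8855-0.4647i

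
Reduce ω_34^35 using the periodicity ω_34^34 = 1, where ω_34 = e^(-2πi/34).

Since ω_34^34 = 1, powers reduce modulo 34.
35 mod 34 = 1
So ω_34^35 = ω_34^1 = e^(-2πi·1/34)

ω_34^35 = ω_34^1 = 0.9830-0.1837i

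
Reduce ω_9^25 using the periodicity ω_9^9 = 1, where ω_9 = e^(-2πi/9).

Since ω_9^9 = 1, powers reduce modulo 9.
25 mod 9 = 7
So ω_9^25 = ω_9^7 = e^(-2πi·7/9)

ω_9^25 = ω_9^7 = 0.1736+0.9848i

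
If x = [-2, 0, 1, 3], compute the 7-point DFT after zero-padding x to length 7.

Original 4-point DFT: [2, -3+3i, -4, -3-3i]
Zero-padded 7-point DFT provides frequency interpolation.

DFT_7([x, 0, ...]) = [2, -4.9254-2.2766i, -1.0305+2.7794i, -2.0441-2.1430i, -2.0441+2.1430i, -1.0305-2.7794i, -4.9254+2.2766i]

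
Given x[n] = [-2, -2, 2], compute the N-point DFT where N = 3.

X[k] = Σ(n=0 to 2) x[n] · ω_3^(nk)
where ω_3 = e^(-2πi/3)

Computing each X[k]:
X[0] = -2
X[1] = -2.0000+3.4641i
X[2] = -2.0000-3.4641i

X = [-2, -2.0000+3.4641i, -2.0000-3.4641i]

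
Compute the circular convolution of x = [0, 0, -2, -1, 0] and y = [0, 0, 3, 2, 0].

(x ⊛ y)[n] = Σ(m=0 to 4) x[m] · y[(n-m) mod 5]

Computing each output sample:
(x ⊛ y)[0] = -7
(x ⊛ y)[1] = -2
(x ⊛ y)[2] = 0
(x ⊛ y)[3] = 0
(x ⊛ y)[4] = -6

x ⊛ y = [-7, -2, 0, 0, -6]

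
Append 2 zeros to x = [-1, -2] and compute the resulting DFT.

Original 2-point DFT: [-3, 1]
Zero-padded 4-point DFT provides frequency interpolation.

DFT_4([x, 0, ...]) = [-3, -1+2i, 1, -1-2i]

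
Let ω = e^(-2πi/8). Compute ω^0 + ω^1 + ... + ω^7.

Sum of all nth roots of unity equals 0 for n > 1 (geometric series with r ≠ 1).

0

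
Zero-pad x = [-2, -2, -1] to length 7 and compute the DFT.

Original 3-point DFT: [-5, -0.5000+0.8660i, -0.5000-0.8660i]
Zero-padded 7-point DFT provides frequency interpolation.

DFT_7([x, 0, ...]) = [-5, -3.0245+2.5386i, -0.6540+1.5160i, -0.8216+0.0859i, -0.8216-0.0859i, -0.6540-1.5160i, -3.0245-2.5386i]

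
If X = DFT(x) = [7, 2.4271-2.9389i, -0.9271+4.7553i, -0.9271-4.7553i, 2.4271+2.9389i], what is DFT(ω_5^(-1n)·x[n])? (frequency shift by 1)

Modulation property: DFT(ω_5^(-1n)·x[n]) = X[(k-1) mod 5], so circularly shift X by 1 positions.

X[k-1] = [2.4271+2.9389i, 7, 2.4271-2.9389i, -0.9271+4.7553i, -0.9271-4.7553i]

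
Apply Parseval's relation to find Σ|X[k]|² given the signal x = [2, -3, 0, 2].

Parseval: Σ|x[n]|² = (1/N)Σ|X[k]|², so Σ|X[k]|² = N·Σ|x[n]|² = 4·17.0000

Σ|X[k]|² = N·Σ|x[n]|² = 4·17.0000 = 68.0000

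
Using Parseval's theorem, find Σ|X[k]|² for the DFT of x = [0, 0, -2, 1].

Parseval: Σ|x[n]|² = (1/N)Σ|X[k]|², so Σ|X[k]|² = N·Σ|x[n]|² = 4·5.0000

Σ|X[k]|² = N·Σ|x[n]|² = 4·5.0000 = 20.0000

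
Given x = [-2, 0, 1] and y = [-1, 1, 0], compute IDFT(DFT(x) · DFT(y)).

(x ⊛ y)[n] = Σ(m=0 to 2) x[m] · y[(n-m) mod 3]

Computing each output sample:
(x ⊛ y)[0] = 3
(x ⊛ y)[1] = -2
(x ⊛ y)[2] = -1

x ⊛ y = [3, -2, -1]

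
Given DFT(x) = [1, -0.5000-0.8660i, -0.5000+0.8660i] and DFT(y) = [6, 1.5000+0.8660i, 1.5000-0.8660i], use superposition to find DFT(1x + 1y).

By linearity: DFT(1x + 1y) = 1·DFT(x) + 1·DFT(y)
= 1·[1, -0.5000-0.8660i, -0.5000+0.8660i] + 1·[6, 1.5000+0.8660i, 1.5000-0.8660i]

Computing element-wise:
Z[0] = 1·(1) + 1·(6) = 7
Z[1] = 1·(-0.5000-0.8660i) + 1·(1.5000+0.8660i) = 1
Z[2] = 1·(-0.5000+0.8660i) + 1·(1.5000-0.8660i) = 1

DFT(1x + 1y) = 1·X + 1·Y = [7, 1, 1]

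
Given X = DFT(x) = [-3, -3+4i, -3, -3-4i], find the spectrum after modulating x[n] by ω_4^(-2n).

Modulation property: DFT(ω_4^(-2n)·x[n]) = X[(k-2) mod 4], so circularly shift X by 2 positions.

X[k-2] = [-3, -3-4i, -3, -3+4i]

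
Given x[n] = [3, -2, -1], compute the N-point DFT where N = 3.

X[k] = Σ(n=0 to 2) x[n] · ω_3^(nk)
where ω_3 = e^(-2πi/3)

Computing each X[k]:
X[0] = 0
X[1] = 4.5000+0.8660i
X[2] = 4.5000-0.8660i

X = [0, 4.5000+0.8660i, 4.5000-0.8660i]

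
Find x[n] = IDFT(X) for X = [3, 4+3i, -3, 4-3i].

x[n] = (1/4) Σ(k=0 to 3) X[k] · e^(2πikn/4)

Computing each x[n]:
x[0] = 2
x[1] = 0
x[2] = -2
x[3] = 3

x = [2, 0, -2, 3]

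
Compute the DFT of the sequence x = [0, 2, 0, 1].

X[k] = Σ(n=0 to 3) x[n] · ω_4^(nk)
where ω_4 = e^(-2πi/4)

Computing each X[k]:
X[0] = 3
X[1] = -1i
X[2] = -3
X[3] = 1i

X = [3, -1i, -3, 1i]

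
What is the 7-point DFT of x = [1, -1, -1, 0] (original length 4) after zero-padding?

Original 4-point DFT: [-1, 2+1i, 1, 2-1i]
Zero-padded 7-point DFT provides frequency interpolation.

DFT_7([x, 0, ...]) = [-1, 0.5990+1.7568i, 2.1235+0.5410i, 1.2775-0.3479i, 1.2775+0.3479i, 2.1235-0.5410i, 0.5990-1.7568i]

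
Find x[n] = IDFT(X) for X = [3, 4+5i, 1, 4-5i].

x[n] = (1/4) Σ(k=0 to 3) X[k] · e^(2πikn/4)

Computing each x[n]:
x[0] = 3
x[1] = -2
x[2] = -1
x[3] = 3

x = [3, -2, -1, 3]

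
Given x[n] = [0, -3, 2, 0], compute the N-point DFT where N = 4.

X[k] = Σ(n=0 to 3) x[n] · ω_4^(nk)
where ω_4 = e^(-2πi/4)

Computing each X[k]:
X[0] = -1
X[1] = -2+3i
X[2] = 5
X[3] = -2-3i

X = [-1, -2+3i, 5, -2-3i]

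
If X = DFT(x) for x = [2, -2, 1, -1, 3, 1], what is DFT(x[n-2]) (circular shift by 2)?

Time shift by 2: X_shifted[k] = ω_6^(2k) · X[k]
Shifted x = [3, 1, 2, -2, 1, -1]

DFT(x[n-2]) = [4, 3.5000-2.5981i, -0.5000-0.8660i, 8, -0.5000+0.8660i, 3.5000+2.5981i]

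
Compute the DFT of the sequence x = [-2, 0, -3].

X[k] = Σ(n=0 to 2) x[n] · ω_3^(nk)
where ω_3 = e^(-2πi/3)

Computing each X[k]:
X[0] = -5
X[1] = -0.5000-2.5981i
X[2] = -0.5000+2.5981i

X = [-5, -0.5000-2.5981i, -0.5000+2.5981i]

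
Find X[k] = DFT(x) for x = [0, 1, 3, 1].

X[k] = Σ(n=0 to 3) x[n] · ω_4^(nk)
where ω_4 = e^(-2πi/4)

Computing each X[k]:
X[0] = 5
X[1] = -3
X[2] = 1
X[3] = -3

X = [5, -3, 1, -3]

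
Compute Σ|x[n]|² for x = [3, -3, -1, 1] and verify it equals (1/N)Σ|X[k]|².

Time domain:
Σ|x[n]|² = |3|² + |-3|² + |-1|² + |1|² = 20.0000

Frequency domain:
(1/4)Σ|X[k]|² = (1/4)(|0|² + |4+4i|² + |4|² + |4-4i|²) = (1/4)·80.0000 = 20.0000

Both sides agree, confirming Parseval's theorem.

Σ|x[n]|² = (1/N)Σ|X[k]|² = 20.0000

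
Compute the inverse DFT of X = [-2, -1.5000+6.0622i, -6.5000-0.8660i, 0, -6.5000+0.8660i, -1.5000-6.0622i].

x[n] = (1/6) Σ(k=0 to 5) X[k] · e^(2πikn/6)

Computing each x[n]:
x[0] = -3
x[1] = -1
x[2] = -1
x[3] = -2
x[4] = 3
x[5] = 2

x = [-3, -1, -1, -2, 3, 2]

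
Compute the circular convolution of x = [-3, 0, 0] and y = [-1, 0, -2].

(x ⊛ y)[n] = Σ(m=0 to 2) x[m] · y[(n-m) mod 3]

Computing each output sample:
(x ⊛ y)[0] = 3
(x ⊛ y)[1] = 0
(x ⊛ y)[2] = 6

x ⊛ y = [3, 0, 6]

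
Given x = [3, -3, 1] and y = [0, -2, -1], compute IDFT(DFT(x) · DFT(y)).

(x ⊛ y)[n] = Σ(m=0 to 2) x[m] · y[(n-m) mod 3]

Computing each output sample:
(x ⊛ y)[0] = 1
(x ⊛ y)[1] = -7
(x ⊛ y)[2] = 3

x ⊛ y = [1, -7, 3]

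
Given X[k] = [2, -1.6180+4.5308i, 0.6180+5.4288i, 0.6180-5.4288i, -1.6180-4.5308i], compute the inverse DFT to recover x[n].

x[n] = (1/5) Σ(k=0 to 4) X[k] · e^(2πikn/5)

Computing each x[n]:
x[0] = 0
x[1] = -3
x[2] = 2
x[3] = 0
x[4] = 3

x = [0, -3, 2, 0, 3]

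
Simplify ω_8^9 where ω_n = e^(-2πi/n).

Since ω_8^8 = 1, powers reduce modulo 8.
9 mod 8 = 1
So ω_8^9 = ω_8^1 = e^(-2πi·1/8)

ω_8^9 = ω_8^1 = 0.7071-0.7071i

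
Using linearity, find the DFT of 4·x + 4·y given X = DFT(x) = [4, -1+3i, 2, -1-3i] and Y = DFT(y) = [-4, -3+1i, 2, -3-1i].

By linearity: DFT(4x + 4y) = 4·DFT(x) + 4·DFT(y)
= 4·[4, -1+3i, 2, -1-3i] + 4·[-4, -3+1i, 2, -3-1i]

Computing element-wise:
Z[0] = 4·(4) + 4·(-4) = 0
Z[1] = 4·(-1+3i) + 4·(-3+1i) = -16+16i
Z[2] = 4·(2) + 4·(2) = 16
Z[3] = 4·(-1-3i) + 4·(-3-1i) = -16-16i

DFT(4x + 4y) = 4·X + 4·Y = [0, -16+16i, 16, -16-16i]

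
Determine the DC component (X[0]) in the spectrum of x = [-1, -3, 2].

X[0] = Σ(n=0 to 2) x[n] · ω_3^0 = Σ x[n]
= (-1) + (-3) + (2)

X[0] = -2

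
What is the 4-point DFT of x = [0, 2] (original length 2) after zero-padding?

Original 2-point DFT: [2, -2]
Zero-padded 4-point DFT provides frequency interpolation.

DFT_4([x, 0, ...]) = [2, -2i, -2, 2i]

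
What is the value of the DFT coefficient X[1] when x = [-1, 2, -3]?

X[1] = Σ(n=0 to 2) x[n] · ω_3^(1n) where ω_3 = e^(-2πi/3)
= (-1)·ω_3^0 + (2)·ω_3^1 + (-3)·ω_3^2

X[1] = -0.5000-4.3301i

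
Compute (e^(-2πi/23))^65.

Since ω_23^23 = 1, powers reduce modulo 23.
65 mod 23 = 19
So ω_23^65 = ω_23^19 = e^(-2πi·19/23)

ω_23^65 = ω_23^19 = 0.4601+0.8879i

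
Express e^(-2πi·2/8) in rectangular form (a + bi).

ω_8^2 = e^(-2πi·2/8)
= cos(-2π·2/8) + i·sin(-2π·2/8)
= cos(-4π/8) + i·sin(-4π/8)

ω_8^2 = cos(-4π/8) + i·sin(-4π/8) = -1i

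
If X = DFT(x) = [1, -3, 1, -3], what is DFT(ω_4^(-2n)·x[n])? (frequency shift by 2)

Modulation property: DFT(ω_4^(-2n)·x[n]) = X[(k-2) mod 4], so circularly shift X by 2 positions.

X[k-2] = [1, -3, 1, -3]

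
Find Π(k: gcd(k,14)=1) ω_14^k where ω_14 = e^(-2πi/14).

The primitive 14th roots of unity are ω_14^k for k coprime to 14: k ∈ {1, 3, 5, 9, 11, 13}
Their product equals the constant term of the cyclotomic polynomial Φ_14(x) up to sign.
For n ≥ 3, the product of all primitive nth roots of unity is 1. (For n=1 it is 1; for n=2 it is -1.)

1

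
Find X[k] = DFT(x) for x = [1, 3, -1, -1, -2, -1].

X[k] = Σ(n=0 to 5) x[n] · ω_6^(nk)
where ω_6 = e^(-2πi/6)

Computing each X[k]:
X[0] = -1
X[1] = 4.5000-4.3301i
X[2] = 0.5000-2.5981i
X[3] = -3
X[4] = 0.5000+2.5981i
X[5] = 4.5000+4.3301i

X = [-1, 4.5000-4.3301i, 0.5000-2.5981i, -3, 0.5000+2.5981i, 4.5000+4.3301i]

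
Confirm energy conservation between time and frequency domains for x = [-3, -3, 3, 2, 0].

Time domain:
Σ|x[n]|² = |-3|² + |-3|² + |3|² + |2|² + |0|² = 31.0000

Frequency domain:
(1/5)Σ|X[k]|² = (1/5)(|-1|² + |-7.9721+2.2654i|² + |0.9721+2.7144i|² + |0.9721-2.7144i|² + |-7.9721-2.2654i|²) = (1/5)·155.0000 = 31.0000

Both sides agree, confirming Parseval's theorem.

Σ|x[n]|² = (1/N)Σ|X[k]|² = 31.0000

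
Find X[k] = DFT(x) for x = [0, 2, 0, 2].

X[k] = Σ(n=0 to 3) x[n] · ω_4^(nk)
where ω_4 = e^(-2πi/4)

Computing each X[k]:
X[0] = 4
X[1] = 0
X[2] = -4
X[3] = 0

X = [4, 0, -4, 0]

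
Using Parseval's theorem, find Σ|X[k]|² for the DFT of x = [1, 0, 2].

Parseval: Σ|x[n]|² = (1/N)Σ|X[k]|², so Σ|X[k]|² = N·Σ|x[n]|² = 3·5.0000

Σ|X[k]|² = N·Σ|x[n]|² = 3·5.0000 = 15.0000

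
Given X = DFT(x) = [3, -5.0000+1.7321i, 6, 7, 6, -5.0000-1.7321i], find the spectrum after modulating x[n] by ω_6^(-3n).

Modulation property: DFT(ω_6^(-3n)·x[n]) = X[(k-3) mod 6], so circularly shift X by 3 positions.

X[k-3] = [7, 6, -5.0000-1.7321i, 3, -5.0000+1.7321i, 6]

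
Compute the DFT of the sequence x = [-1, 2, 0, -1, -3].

X[k] = Σ(n=0 to 4) x[n] · ω_5^(nk)
where ω_5 = e^(-2πi/5)

Computing each X[k]:
X[0] = -3
X[1] = -0.5000-5.3431i
X[2] = -0.5000-1.9879i
X[3] = -0.5000+1.9879i
X[4] = -0.5000+5.3431i

X = [-3, -0.5000-5.3431i, -0.5000-1.9879i, -0.5000+1.9879i, -0.5000+5.3431i]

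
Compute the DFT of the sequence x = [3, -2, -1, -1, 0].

X[k] = Σ(n=0 to 4) x[n] · ω_5^(nk)
where ω_5 = e^(-2πi/5)

Computing each X[k]:
X[0] = -1
X[1] = 4.0000+1.9021i
X[2] = 4.0000+1.1756i
X[3] = 4.0000-1.1756i
X[4] = 4.0000-1.9021i

X = [-1, 4.0000+1.9021i, 4.0000+1.1756i, 4.0000-1.1756i, 4.0000-1.9021i]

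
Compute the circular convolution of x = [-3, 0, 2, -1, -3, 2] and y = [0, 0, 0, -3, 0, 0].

(x ⊛ y)[n] = Σ(m=0 to 5) x[m] · y[(n-m) mod 6]

Computing each output sample:
(x ⊛ y)[0] = 3
(x ⊛ y)[1] = 9
(x ⊛ y)[2] = -6
(x ⊛ y)[3] = 9
(x ⊛ y)[4] = 0
(x ⊛ y)[5] = -6

x ⊛ y = [3, 9, -6, 9, 0, -6]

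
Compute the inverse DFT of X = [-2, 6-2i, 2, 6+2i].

x[n] = (1/4) Σ(k=0 to 3) X[k] · e^(2πikn/4)

Computing each x[n]:
x[0] = 3
x[1] = 0
x[2] = -3
x[3] = -2

x = [3, 0, -3, -2]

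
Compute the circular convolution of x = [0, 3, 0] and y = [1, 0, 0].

(x ⊛ y)[n] = Σ(m=0 to 2) x[m] · y[(n-m) mod 3]

Computing each output sample:
(x ⊛ y)[0] = 0
(x ⊛ y)[1] = 3
(x ⊛ y)[2] = 0

x ⊛ y = [0, 3, 0]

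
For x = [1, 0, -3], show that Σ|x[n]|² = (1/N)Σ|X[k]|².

Time domain:
Σ|x[n]|² = |1|² + |0|² + |-3|² = 10.0000

Frequency domain:
(1/3)Σ|X[k]|² = (1/3)(|-2|² + |2.5000-2.5981i|² + |2.5000+2.5981i|²) = (1/3)·30.0000 = 10.0000

Both sides agree, confirming Parseval's theorem.

Σ|x[n]|² = (1/N)Σ|X[k]|² = 10.0000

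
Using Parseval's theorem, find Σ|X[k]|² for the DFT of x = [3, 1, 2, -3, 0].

Parseval: Σ|x[n]|² = (1/N)Σ|X[k]|², so Σ|X[k]|² = N·Σ|x[n]|² = 5·23.0000

Σ|X[k]|² = N·Σ|x[n]|² = 5·23.0000 = 115.0000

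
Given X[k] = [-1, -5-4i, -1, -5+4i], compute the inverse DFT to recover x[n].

x[n] = (1/4) Σ(k=0 to 3) X[k] · e^(2πikn/4)

Computing each x[n]:
x[0] = -3
x[1] = 2
x[2] = 2
x[3] = -2

x = [-3, 2, 2, -2]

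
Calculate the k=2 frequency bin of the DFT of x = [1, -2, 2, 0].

X[2] = Σ(n=0 to 3) x[n] · ω_4^(2n) where ω_4 = e^(-2πi/4)
= (1)·ω_4^0 + (-2)·ω_4^2 + (2)·ω_4^4 + (0)·ω_4^6

X[2] = 5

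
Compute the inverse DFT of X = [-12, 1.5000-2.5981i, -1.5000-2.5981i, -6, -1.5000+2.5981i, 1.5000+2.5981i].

x[n] = (1/6) Σ(k=0 to 5) X[k] · e^(2πikn/6)

Computing each x[n]:
x[0] = -3
x[1] = 1
x[2] = -3
x[3] = -2
x[4] = -3
x[5] = -2

x = [-3, 1, -3, -2, -3, -2]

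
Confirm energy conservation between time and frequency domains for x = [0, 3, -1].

Time domain:
Σ|x[n]|² = |0|² + |3|² + |-1|² = 10.0000

Frequency domain:
(1/3)Σ|X[k]|² = (1/3)(|2|² + |-1.0000-3.4641i|² + |-1.0000+3.4641i|²) = (1/3)·30.0000 = 10.0000

Both sides agree, confirming Parseval's theorem.

Σ|x[n]|² = (1/N)Σ|X[k]|² = 10.0000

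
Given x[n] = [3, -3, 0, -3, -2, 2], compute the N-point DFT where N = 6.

X[k] = Σ(n=0 to 5) x[n] · ω_6^(nk)
where ω_6 = e^(-2πi/6)

Computing each X[k]:
X[0] = -3
X[1] = 6.5000+2.5981i
X[2] = 1.5000+6.0622i
X[3] = 5
X[4] = 1.5000-6.0622i
X[5] = 6.5000-2.5981i

X = [-3, 6.5000+2.5981i, 1.5000+6.0622i, 5, 1.5000-6.0622i, 6.5000-2.5981i]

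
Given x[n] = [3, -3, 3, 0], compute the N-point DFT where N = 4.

X[k] = Σ(n=0 to 3) x[n] · ω_4^(nk)
where ω_4 = e^(-2πi/4)

Computing each X[k]:
X[0] = 3
X[1] = 3i
X[2] = 9
X[3] = -3i

X = [3, 3i, 9, -3i]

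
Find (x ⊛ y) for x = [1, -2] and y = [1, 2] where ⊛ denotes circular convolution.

(x ⊛ y)[n] = Σ(m=0 to 1) x[m] · y[(n-m) mod 2]

Computing each output sample:
(x ⊛ y)[0] = -3
(x ⊛ y)[1] = 0

x ⊛ y = [-3, 0]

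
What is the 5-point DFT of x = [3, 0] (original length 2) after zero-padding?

Original 2-point DFT: [3, 3]
Zero-padded 5-point DFT provides frequency interpolation.

DFT_5([x, 0, ...]) = [3, 3, 3, 3, 3]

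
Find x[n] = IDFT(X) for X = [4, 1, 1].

x[n] = (1/3) Σ(k=0 to 2) X[k] · e^(2πikn/3)

Computing each x[n]:
x[0] = 2
x[1] = 1
x[2] = 1

x = [2, 1, 1]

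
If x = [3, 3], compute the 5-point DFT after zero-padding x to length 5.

Original 2-point DFT: [6, 0]
Zero-padded 5-point DFT provides frequency interpolation.

DFT_5([x, 0, ...]) = [6, 3.9271-2.8532i, 0.5729-1.7634i, 0.5729+1.7634i, 3.9271+2.8532i]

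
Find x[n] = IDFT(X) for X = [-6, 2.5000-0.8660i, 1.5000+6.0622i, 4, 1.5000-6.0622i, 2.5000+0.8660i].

x[n] = (1/6) Σ(k=0 to 5) X[k] · e^(2πikn/6)

Computing each x[n]:
x[0] = 1
x[1] = -3
x[2] = 1
x[3] = -2
x[4] = -3
x[5] = 0

x = [1, -3, 1, -2, -3, 0]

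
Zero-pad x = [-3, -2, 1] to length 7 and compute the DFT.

Original 3-point DFT: [-4, -2.5000+2.5981i, -2.5000-2.5981i]
Zero-padded 7-point DFT provides frequency interpolation.

DFT_7([x, 0, ...]) = [-4, -4.4695+0.5887i, -3.4559+2.3837i, -0.5746+1.6496i, -0.5746-1.6496i, -3.4559-2.3837i, -4.4695-0.5887i]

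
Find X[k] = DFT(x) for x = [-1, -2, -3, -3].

X[k] = Σ(n=0 to 3) x[n] · ω_4^(nk)
where ω_4 = e^(-2πi/4)

Computing each X[k]:
X[0] = -9
X[1] = 2-1i
X[2] = 1
X[3] = 2+1i

X = [-9, 2-1i, 1, 2+1i]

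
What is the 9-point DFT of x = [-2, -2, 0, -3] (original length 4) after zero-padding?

Original 4-point DFT: [-7, -2-1i, 3, -2+1i]
Zero-padded 9-point DFT provides frequency interpolation.

DFT_9([x, 0, ...]) = [-7, -2.0321+3.8837i, -0.8473-0.6285i, -4.0000+1.7321i, 1.3794+3.2821i, 1.3794-3.2821i, -4.0000-1.7321i, -0.8473+0.6285i, -2.0321-3.8837i]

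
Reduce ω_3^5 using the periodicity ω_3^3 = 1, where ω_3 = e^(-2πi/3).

Since ω_3^3 = 1, powers reduce modulo 3.
5 mod 3 = 2
So ω_3^5 = ω_3^2 = e^(-2πi·2/3)

ω_3^5 = ω_3^2 = -0.5000+0.8660i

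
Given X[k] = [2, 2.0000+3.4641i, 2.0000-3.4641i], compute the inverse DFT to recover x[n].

x[n] = (1/3) Σ(k=0 to 2) X[k] · e^(2πikn/3)

Computing each x[n]:
x[0] = 2
x[1] = -2
x[2] = 2

x = [2, -2, 2]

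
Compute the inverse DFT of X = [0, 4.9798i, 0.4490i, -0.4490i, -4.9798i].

x[n] = (1/5) Σ(k=0 to 4) X[k] · e^(2πikn/5)

Computing each x[n]:
x[0] = 0
x[1] = -2
x[2] = -1
x[3] = 1
x[4] = 2

x = [0, -2, -1, 1, 2]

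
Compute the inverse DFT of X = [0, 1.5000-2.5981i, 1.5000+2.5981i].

x[n] = (1/3) Σ(k=0 to 2) X[k] · e^(2πikn/3)

Computing each x[n]:
x[0] = 1
x[1] = 1
x[2] = -2

x = [1, 1, -2]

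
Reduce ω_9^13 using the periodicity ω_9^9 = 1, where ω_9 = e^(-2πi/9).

Since ω_9^9 = 1, powers reduce modulo 9.
13 mod 9 = 4
So ω_9^13 = ω_9^4 = e^(-2πi·4/9)

ω_9^13 = ω_9^4 = -0.9397-0.3420i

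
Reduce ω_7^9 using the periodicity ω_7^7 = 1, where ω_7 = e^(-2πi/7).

Since ω_7^7 = 1, powers reduce modulo 7.
9 mod 7 = 2
So ω_7^9 = ω_7^2 = e^(-2πi·2/7)

ω_7^9 = ω_7^2 = -0.2225-0.9749i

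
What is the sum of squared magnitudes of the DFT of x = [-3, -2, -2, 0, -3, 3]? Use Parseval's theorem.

Parseval: Σ|x[n]|² = (1/N)Σ|X[k]|², so Σ|X[k]|² = N·Σ|x[n]|² = 6·35.0000

Σ|X[k]|² = N·Σ|x[n]|² = 6·35.0000 = 210.0000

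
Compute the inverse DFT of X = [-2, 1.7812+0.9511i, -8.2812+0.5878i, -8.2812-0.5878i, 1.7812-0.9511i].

x[n] = (1/5) Σ(k=0 to 4) X[k] · e^(2πikn/5)

Computing each x[n]:
x[0] = -3
x[1] = 2
x[2] = -2
x[3] = -2
x[4] = 3

x = [-3, 2, -2, -2, 3]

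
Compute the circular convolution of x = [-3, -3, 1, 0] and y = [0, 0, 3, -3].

(x ⊛ y)[n] = Σ(m=0 to 3) x[m] · y[(n-m) mod 4]

Computing each output sample:
(x ⊛ y)[0] = 12
(x ⊛ y)[1] = -3
(x ⊛ y)[2] = -9
(x ⊛ y)[3] = 0

x ⊛ y = [12, -3, -9, 0]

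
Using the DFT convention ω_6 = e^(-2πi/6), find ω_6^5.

ω_6^5 = e^(-2πi·5/6)
= cos(-2π·5/6) + i·sin(-2π·5/6)
= cos(-10π/6) + i·sin(-10π/6)

ω_6^5 = cos(-10π/6) + i·sin(-10π/6) = 0.5000+0.8660i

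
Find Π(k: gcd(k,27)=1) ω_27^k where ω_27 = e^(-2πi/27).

The primitive 27th roots of unity are ω_27^k for k coprime to 27: k ∈ {1, 2, 4, 5, 7, 8, 10, 11, 13, 14, 16, 17, 19, 20, 22, 23, 25, 26}
Their product equals the constant term of the cyclotomic polynomial Φ_27(x) up to sign.
For n ≥ 3, the product of all primitive nth roots of unity is 1. (For n=1 it is 1; for n=2 it is -1.)

1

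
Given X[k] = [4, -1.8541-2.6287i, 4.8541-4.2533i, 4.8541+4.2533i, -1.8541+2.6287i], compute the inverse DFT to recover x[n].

x[n] = (1/5) Σ(k=0 to 4) X[k] · e^(2πikn/5)

Computing each x[n]:
x[0] = 2
x[1] = 1
x[2] = 1
x[3] = 3
x[4] = -3

x = [2, 1, 1, 3, -3]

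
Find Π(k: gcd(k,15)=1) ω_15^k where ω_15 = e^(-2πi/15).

The primitive 15th roots of unity are ω_15^k for k coprime to 15: k ∈ {1, 2, 4, 7, 8, 11, 13, 14}
Their product equals the constant term of the cyclotomic polynomial Φ_15(x) up to sign.
For n ≥ 3, the product of all primitive nth roots of unity is 1. (For n=1 it is 1; for n=2 it is -1.)

1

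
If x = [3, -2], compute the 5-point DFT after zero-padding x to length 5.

Original 2-point DFT: [1, 5]
Zero-padded 5-point DFT provides frequency interpolation.

DFT_5([x, 0, ...]) = [1, 2.3820+1.9021i, 4.6180+1.1756i, 4.6180-1.1756i, 2.3820-1.9021i]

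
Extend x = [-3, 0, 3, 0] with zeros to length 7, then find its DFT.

Original 4-point DFT: [0, -6, 0, -6]
Zero-padded 7-point DFT provides frequency interpolation.

DFT_7([x, 0, ...]) = [0, -3.6676-2.9248i, -5.7029+1.3017i, -1.1295+2.3455i, -1.1295-2.3455i, -5.7029-1.3017i, -3.6676+2.9248i]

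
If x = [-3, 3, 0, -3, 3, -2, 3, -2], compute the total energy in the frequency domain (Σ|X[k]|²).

Parseval: Σ|x[n]|² = (1/N)Σ|X[k]|², so Σ|X[k]|² = N·Σ|x[n]|² = 8·53.0000

Σ|X[k]|² = N·Σ|x[n]|² = 8·53.0000 = 424.0000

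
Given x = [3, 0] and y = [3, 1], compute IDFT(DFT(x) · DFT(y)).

(x ⊛ y)[n] = Σ(m=0 to 1) x[m] · y[(n-m) mod 2]

Computing each output sample:
(x ⊛ y)[0] = 9
(x ⊛ y)[1] = 3

x ⊛ y = [9, 3]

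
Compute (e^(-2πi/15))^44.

Since ω_15^15 = 1, powers reduce modulo 15.
44 mod 15 = 14
So ω_15^44 = ω_15^14 = e^(-2πi·14/15)

ω_15^44 = ω_15^14 = 0.9135+0.4067i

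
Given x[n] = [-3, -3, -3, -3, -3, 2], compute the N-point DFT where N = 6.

X[k] = Σ(n=0 to 5) x[n] · ω_6^(nk)
where ω_6 = e^(-2πi/6)

Computing each X[k]:
X[0] = -13
X[1] = 2.5000+4.3301i
X[2] = -2.5000+4.3301i
X[3] = -5
X[4] = -2.5000-4.3301i
X[5] = 2.5000-4.3301i

X = [-13, 2.5000+4.3301i, -2.5000+4.3301i, -5, -2.5000-4.3301i, 2.5000-4.3301i]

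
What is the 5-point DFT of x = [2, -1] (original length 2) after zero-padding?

Original 2-point DFT: [1, 3]
Zero-padded 5-point DFT provides frequency interpolation.

DFT_5([x, 0, ...]) = [1, 1.6910+0.9511i, 2.8090+0.5878i, 2.8090-0.5878i, 1.6910-0.9511i]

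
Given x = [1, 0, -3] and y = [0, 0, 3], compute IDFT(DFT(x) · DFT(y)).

(x ⊛ y)[n] = Σ(m=0 to 2) x[m] · y[(n-m) mod 3]

Computing each output sample:
(x ⊛ y)[0] = 0
(x ⊛ y)[1] = -9
(x ⊛ y)[2] = 3

x ⊛ y = [0, -9, 3]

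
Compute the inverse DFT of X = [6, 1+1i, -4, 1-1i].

x[n] = (1/4) Σ(k=0 to 3) X[k] · e^(2πikn/4)

Computing each x[n]:
x[0] = 1
x[1] = 2
x[2] = 0
x[3] = 3

x = [1, 2, 0, 3]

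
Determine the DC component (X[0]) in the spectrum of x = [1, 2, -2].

X[0] = Σ(n=0 to 2) x[n] · ω_3^0 = Σ x[n]
= (1) + (2) + (-2)

X[0] = 1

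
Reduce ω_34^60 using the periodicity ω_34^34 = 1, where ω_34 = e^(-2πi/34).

Since ω_34^34 = 1, powers reduce modulo 34.
60 mod 34 = 26
So ω_34^60 = ω_34^26 = e^(-2πi·26/34)

ω_34^60 = ω_34^26 = 0.0923+0.9957i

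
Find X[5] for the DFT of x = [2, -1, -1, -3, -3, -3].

X[5] = Σ(n=0 to 5) x[n] · ω_6^(5n) where ω_6 = e^(-2πi/6)
= (2)·ω_6^0 + (-1)·ω_6^5 + (-1)·ω_6^10 + (-3)·ω_6^15 + (-3)·ω_6^20 + (-3)·ω_6^25

X[5] = 5.0000+3.4641i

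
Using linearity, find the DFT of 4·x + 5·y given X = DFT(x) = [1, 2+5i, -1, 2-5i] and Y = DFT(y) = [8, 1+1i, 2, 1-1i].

By linearity: DFT(4x + 5y) = 4·DFT(x) + 5·DFT(y)
= 4·[1, 2+5i, -1, 2-5i] + 5·[8, 1+1i, 2, 1-1i]

Computing element-wise:
Z[0] = 4·(1) + 5·(8) = 44
Z[1] = 4·(2+5i) + 5·(1+1i) = 13+25i
Z[2] = 4·(-1) + 5·(2) = 6
Z[3] = 4·(2-5i) + 5·(1-1i) = 13-25i

DFT(4x + 5y) = 4·X + 5·Y = [44, 13+25i, 6, 13-25i]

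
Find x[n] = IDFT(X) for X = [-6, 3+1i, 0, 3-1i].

x[n] = (1/4) Σ(k=0 to 3) X[k] · e^(2πikn/4)

Computing each x[n]:
x[0] = 0
x[1] = -2
x[2] = -3
x[3] = -1

x = [0, -2, -3, -1]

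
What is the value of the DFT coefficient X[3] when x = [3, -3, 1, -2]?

X[3] = Σ(n=0 to 3) x[n] · ω_4^(3n) where ω_4 = e^(-2πi/4)
= (3)·ω_4^0 + (-3)·ω_4^3 + (1)·ω_4^6 + (-2)·ω_4^9

X[3] = 2-1i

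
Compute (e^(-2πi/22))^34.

Since ω_22^22 = 1, powers reduce modulo 22.
34 mod 22 = 12
So ω_22^34 = ω_22^12 = e^(-2πi·12/22)

ω_22^34 = ω_22^12 = -0.9595+0.2817i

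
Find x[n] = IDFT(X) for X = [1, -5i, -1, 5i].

x[n] = (1/4) Σ(k=0 to 3) X[k] · e^(2πikn/4)

Computing each x[n]:
x[0] = 0
x[1] = 3
x[2] = 0
x[3] = -2

x = [0, 3, 0, -2]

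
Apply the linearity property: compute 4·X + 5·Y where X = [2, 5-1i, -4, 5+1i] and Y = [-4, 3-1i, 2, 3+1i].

By linearity: DFT(4x + 5y) = 4·DFT(x) + 5·DFT(y)
= 4·[2, 5-1i, -4, 5+1i] + 5·[-4, 3-1i, 2, 3+1i]

Computing element-wise:
Z[0] = 4·(2) + 5·(-4) = -12
Z[1] = 4·(5-1i) + 5·(3-1i) = 35-9i
Z[2] = 4·(-4) + 5·(2) = -6
Z[3] = 4·(5+1i) + 5·(3+1i) = 35+9i

DFT(4x + 5y) = 4·X + 5·Y = [-12, 35-9i, -6, 35+9i]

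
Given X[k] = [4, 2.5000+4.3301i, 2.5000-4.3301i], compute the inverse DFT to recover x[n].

x[n] = (1/3) Σ(k=0 to 2) X[k] · e^(2πikn/3)

Computing each x[n]:
x[0] = 3
x[1] = -2
x[2] = 3

x = [3, -2, 3]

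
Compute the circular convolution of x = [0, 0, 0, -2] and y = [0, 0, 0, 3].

(x ⊛ y)[n] = Σ(m=0 to 3) x[m] · y[(n-m) mod 4]

Computing each output sample:
(x ⊛ y)[0] = 0
(x ⊛ y)[1] = 0
(x ⊛ y)[2] = -6
(x ⊛ y)[3] = 0

x ⊛ y = [0, 0, -6, 0]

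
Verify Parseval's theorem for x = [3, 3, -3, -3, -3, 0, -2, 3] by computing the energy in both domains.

Time domain:
Σ|x[n]|² = |3|² + |3|² + |-3|² + |-3|² + |-3|² + |0|² + |-2|² + |3|² = 58.0000

Frequency domain:
(1/8)Σ|X[k]|² = (1/8)(|-2|² + |12.3640+3.1213i|² + |5-3i|² + |-0.3640+1.1213i|² + |-8|² + |-0.3640-1.1213i|² + |5+3i|² + |12.3640-3.1213i|²) = (1/8)·464.0000 = 58.0000

Both sides agree, confirming Parseval's theorem.

Σ|x[n]|² = (1/N)Σ|X[k]|² = 58.0000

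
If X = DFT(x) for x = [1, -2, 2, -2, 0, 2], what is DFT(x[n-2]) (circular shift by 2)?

Time shift by 2: X_shifted[k] = ω_6^(2k) · X[k]
Shifted x = [0, 2, 1, -2, 2, -2]

DFT(x[n-2]) = [1, 0.5000-2.5981i, -3.5000-4.3301i, 5, -3.5000+4.3301i, 0.5000+2.5981i]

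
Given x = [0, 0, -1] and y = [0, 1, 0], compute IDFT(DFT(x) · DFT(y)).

(x ⊛ y)[n] = Σ(m=0 to 2) x[m] · y[(n-m) mod 3]

Computing each output sample:
(x ⊛ y)[0] = -1
(x ⊛ y)[1] = 0
(x ⊛ y)[2] = 0

x ⊛ y = [-1, 0, 0]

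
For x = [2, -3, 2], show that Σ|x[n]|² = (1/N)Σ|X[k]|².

Time domain:
Σ|x[n]|² = |2|² + |-3|² + |2|² = 17.0000

Frequency domain:
(1/3)Σ|X[k]|² = (1/3)(|1|² + |2.5000+4.3301i|² + |2.5000-4.3301i|²) = (1/3)·51.0000 = 17.0000

Both sides agree, confirming Parseval's theorem.

Σ|x[n]|² = (1/N)Σ|X[k]|² = 17.0000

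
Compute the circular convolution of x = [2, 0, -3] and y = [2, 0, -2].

(x ⊛ y)[n] = Σ(m=0 to 2) x[m] · y[(n-m) mod 3]

Computing each output sample:
(x ⊛ y)[0] = 4
(x ⊛ y)[1] = 6
(x ⊛ y)[2] = -10

x ⊛ y = [4, 6, -10]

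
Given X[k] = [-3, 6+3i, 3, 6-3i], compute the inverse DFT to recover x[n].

x[n] = (1/4) Σ(k=0 to 3) X[k] · e^(2πikn/4)

Computing each x[n]:
x[0] = 3
x[1] = -3
x[2] = -3
x[3] = 0

x = [3, -3, -3, 0]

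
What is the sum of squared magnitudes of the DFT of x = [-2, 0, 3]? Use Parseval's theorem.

Parseval: Σ|x[n]|² = (1/N)Σ|X[k]|², so Σ|X[k]|² = N·Σ|x[n]|² = 3·13.0000

Σ|X[k]|² = N·Σ|x[n]|² = 3·13.0000 = 39.0000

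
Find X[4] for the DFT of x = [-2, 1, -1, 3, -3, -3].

X[4] = Σ(n=0 to 5) x[n] · ω_6^(4n) where ω_6 = e^(-2πi/6)
= (-2)·ω_6^0 + (1)·ω_6^4 + (-1)·ω_6^8 + (3)·ω_6^12 + (-3)·ω_6^16 + (-3)·ω_6^20

X[4] = 4.0000+1.7321i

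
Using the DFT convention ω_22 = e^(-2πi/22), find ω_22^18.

ω_22^18 = e^(-2πi·18/22)
= cos(-2π·18/22) + i·sin(-2π·18/22)
= cos(-36π/22) + i·sin(-36π/22)

ω_22^18 = cos(-36π/22) + i·sin(-36π/22) = 0.4154+0.9096i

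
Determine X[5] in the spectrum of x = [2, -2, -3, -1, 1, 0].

X[5] = Σ(n=0 to 5) x[n] · ω_6^(5n) where ω_6 = e^(-2πi/6)
= (2)·ω_6^0 + (-2)·ω_6^5 + (-3)·ω_6^10 + (-1)·ω_6^15 + (1)·ω_6^20 + (0)·ω_6^25

X[5] = 3.0000-5.1962i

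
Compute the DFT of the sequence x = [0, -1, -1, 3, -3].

X[k] = Σ(n=0 to 4) x[n] · ω_5^(nk)
where ω_5 = e^(-2πi/5)

Computing each X[k]:
X[0] = -2
X[1] = -2.8541+0.4490i
X[2] = 3.8541-4.9798i
X[3] = 3.8541+4.9798i
X[4] = -2.8541-0.4490i

X = [-2, -2.8541+0.4490i, 3.8541-4.9798i, 3.8541+4.9798i, -2.8541-0.4490i]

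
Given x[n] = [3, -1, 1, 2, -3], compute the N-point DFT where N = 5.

X[k] = Σ(n=0 to 4) x[n] · ω_5^(nk)
where ω_5 = e^(-2πi/5)

Computing each X[k]:
X[0] = 2
X[1] = -0.6631-1.3143i
X[2] = 7.1631-2.1266i
X[3] = 7.1631+2.1266i
X[4] = -0.6631+1.3143i

X = [2, -0.6631-1.3143i, 7.1631-2.1266i, 7.1631+2.1266i, -0.6631+1.3143i]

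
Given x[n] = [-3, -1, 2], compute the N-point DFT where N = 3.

X[k] = Σ(n=0 to 2) x[n] · ω_3^(nk)
where ω_3 = e^(-2πi/3)

Computing each X[k]:
X[0] = -2
X[1] = -3.5000+2.5981i
X[2] = -3.5000-2.5981i

X = [-2, -3.5000+2.5981i, -3.5000-2.5981i]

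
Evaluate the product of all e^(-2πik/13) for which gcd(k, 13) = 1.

The primitive 13th roots of unity are ω_13^k for k coprime to 13: k ∈ {1, 2, 3, 4, 5, 6, 7, 8, 9, 10, 11, 12}
Their product equals the constant term of the cyclotomic polynomial Φ_13(x) up to sign.
For n ≥ 3, the product of all primitive nth roots of unity is 1. (For n=1 it is 1; for n=2 it is -1.)

1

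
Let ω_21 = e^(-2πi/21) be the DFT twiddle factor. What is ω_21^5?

ω_21^5 = e^(-2πi·5/21)
= cos(-2π·5/21) + i·sin(-2π·5/21)
= cos(-10π/21) + i·sin(-10π/21)

ω_21^5 = cos(-10π/21) + i·sin(-10π/21) = 0.0747-0.9972i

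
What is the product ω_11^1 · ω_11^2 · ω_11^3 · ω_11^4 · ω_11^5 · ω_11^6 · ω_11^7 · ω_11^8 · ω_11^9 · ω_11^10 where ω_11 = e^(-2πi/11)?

The primitive 11th roots of unity are ω_11^k for k coprime to 11: k ∈ {1, 2, 3, 4, 5, 6, 7, 8, 9, 10}
Their product equals the constant term of the cyclotomic polynomial Φ_11(x) up to sign.
For n ≥ 3, the product of all primitive nth roots of unity is 1. (For n=1 it is 1; for n=2 it is -1.)

1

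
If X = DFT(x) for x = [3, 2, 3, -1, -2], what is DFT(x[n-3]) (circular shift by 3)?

Time shift by 3: X_shifted[k] = ω_5^(3k) · X[k]
Shifted x = [3, -1, -2, 3, 2]

DFT(x[n-3]) = [5, 2.5000+5.7921i, 2.5000-2.9919i, 2.5000+2.9919i, 2.5000-5.7921i]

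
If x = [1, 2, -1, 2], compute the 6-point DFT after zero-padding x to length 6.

Original 4-point DFT: [4, 2, -4, 2]
Zero-padded 6-point DFT provides frequency interpolation.

DFT_6([x, 0, ...]) = [4, 0.5000-0.8660i, 2.5000-2.5981i, -4, 2.5000+2.5981i, 0.5000+0.8660i]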